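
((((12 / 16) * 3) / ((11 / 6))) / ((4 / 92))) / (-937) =-621 / 20614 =-0.03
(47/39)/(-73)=-47/2847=-0.02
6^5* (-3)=-23328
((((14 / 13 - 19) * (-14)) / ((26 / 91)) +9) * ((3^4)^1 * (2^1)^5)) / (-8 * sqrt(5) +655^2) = 239169024 * sqrt(5) / 2392811853965 +2565237263040 / 478562370793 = 5.36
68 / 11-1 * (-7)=145 / 11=13.18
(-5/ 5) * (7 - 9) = 2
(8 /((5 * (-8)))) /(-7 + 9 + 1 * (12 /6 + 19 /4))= -4 /175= -0.02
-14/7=-2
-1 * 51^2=-2601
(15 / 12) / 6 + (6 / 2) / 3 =29 / 24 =1.21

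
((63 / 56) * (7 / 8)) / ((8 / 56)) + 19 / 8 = 593 / 64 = 9.27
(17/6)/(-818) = -17/4908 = -0.00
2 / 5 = 0.40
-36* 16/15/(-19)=192/95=2.02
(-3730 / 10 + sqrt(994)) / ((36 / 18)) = -373 / 2 + sqrt(994) / 2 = -170.74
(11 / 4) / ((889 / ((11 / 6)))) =121 / 21336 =0.01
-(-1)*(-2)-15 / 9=-11 / 3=-3.67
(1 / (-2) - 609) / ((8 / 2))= -1219 / 8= -152.38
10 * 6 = 60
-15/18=-5/6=-0.83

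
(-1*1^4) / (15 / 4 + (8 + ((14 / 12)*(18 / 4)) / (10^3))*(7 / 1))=-4000 / 239147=-0.02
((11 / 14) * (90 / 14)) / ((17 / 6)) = 1485 / 833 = 1.78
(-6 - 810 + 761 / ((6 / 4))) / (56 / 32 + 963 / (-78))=48152 / 1653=29.13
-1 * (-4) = 4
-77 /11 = -7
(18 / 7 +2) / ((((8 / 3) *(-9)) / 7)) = -4 / 3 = -1.33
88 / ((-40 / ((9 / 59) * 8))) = -792 / 295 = -2.68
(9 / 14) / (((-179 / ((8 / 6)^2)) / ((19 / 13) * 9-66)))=5496 / 16289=0.34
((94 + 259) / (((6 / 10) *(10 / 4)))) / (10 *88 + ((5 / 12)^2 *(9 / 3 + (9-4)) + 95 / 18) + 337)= 706 / 3671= 0.19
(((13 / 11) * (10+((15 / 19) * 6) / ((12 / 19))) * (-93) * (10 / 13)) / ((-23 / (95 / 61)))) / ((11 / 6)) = 9276750 / 169763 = 54.65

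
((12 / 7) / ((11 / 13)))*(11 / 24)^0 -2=2 / 77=0.03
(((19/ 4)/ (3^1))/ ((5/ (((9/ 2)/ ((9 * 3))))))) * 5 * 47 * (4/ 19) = 47/ 18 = 2.61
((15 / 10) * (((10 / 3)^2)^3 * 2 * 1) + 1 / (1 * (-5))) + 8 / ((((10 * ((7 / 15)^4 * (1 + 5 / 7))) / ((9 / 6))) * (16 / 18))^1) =27549383291 / 6667920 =4131.63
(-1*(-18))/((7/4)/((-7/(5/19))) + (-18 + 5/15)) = -4104/4043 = -1.02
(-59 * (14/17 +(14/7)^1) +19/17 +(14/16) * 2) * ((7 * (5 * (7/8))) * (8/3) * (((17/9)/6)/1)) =-303065/72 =-4209.24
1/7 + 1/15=22/105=0.21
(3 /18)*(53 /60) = 53 /360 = 0.15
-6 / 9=-0.67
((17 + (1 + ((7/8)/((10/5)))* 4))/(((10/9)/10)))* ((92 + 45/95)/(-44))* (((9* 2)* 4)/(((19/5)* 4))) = -1769.55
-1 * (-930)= 930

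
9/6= 3/2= 1.50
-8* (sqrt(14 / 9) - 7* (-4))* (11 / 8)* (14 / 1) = -4312 - 154* sqrt(14) / 3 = -4504.07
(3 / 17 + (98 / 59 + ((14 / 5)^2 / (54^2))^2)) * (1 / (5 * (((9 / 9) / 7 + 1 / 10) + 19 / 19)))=8570184141092 / 28983795688125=0.30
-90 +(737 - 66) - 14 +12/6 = 569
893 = 893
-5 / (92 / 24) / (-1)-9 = -177 / 23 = -7.70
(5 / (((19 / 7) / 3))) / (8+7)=0.37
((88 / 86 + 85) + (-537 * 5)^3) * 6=-4994046412056 / 43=-116140614233.86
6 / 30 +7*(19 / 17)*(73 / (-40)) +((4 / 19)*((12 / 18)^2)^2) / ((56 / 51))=-34284163 / 2441880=-14.04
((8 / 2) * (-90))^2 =129600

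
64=64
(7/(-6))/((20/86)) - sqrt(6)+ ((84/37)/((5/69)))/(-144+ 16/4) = -58169/11100 - sqrt(6) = -7.69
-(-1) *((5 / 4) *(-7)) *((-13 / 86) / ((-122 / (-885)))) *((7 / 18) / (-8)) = -939575 / 2014464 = -0.47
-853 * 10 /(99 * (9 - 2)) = -8530 /693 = -12.31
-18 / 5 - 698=-3508 / 5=-701.60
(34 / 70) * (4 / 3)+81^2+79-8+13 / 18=4179023 / 630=6633.37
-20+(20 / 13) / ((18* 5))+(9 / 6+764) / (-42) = -125173 / 3276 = -38.21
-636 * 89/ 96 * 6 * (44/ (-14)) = 155661/ 14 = 11118.64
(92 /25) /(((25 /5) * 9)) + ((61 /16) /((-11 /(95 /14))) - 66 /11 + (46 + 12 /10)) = 38.93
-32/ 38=-16/ 19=-0.84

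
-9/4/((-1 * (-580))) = -0.00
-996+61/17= -16871/17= -992.41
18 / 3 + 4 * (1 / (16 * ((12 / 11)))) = 299 / 48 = 6.23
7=7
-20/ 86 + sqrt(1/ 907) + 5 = sqrt(907)/ 907 + 205/ 43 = 4.80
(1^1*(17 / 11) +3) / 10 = 5 / 11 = 0.45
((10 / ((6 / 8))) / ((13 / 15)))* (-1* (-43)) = 8600 / 13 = 661.54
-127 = -127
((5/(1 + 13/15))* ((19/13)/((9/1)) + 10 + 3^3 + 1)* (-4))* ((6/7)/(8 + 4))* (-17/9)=1897625/34398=55.17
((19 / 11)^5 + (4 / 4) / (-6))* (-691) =-10154620213 / 966306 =-10508.70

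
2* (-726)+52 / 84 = -30479 / 21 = -1451.38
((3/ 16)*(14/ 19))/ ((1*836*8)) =21/ 1016576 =0.00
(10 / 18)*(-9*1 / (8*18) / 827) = -0.00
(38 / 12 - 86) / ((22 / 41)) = -20377 / 132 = -154.37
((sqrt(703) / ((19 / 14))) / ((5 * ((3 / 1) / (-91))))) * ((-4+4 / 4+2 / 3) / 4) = 4459 * sqrt(703) / 1710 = 69.14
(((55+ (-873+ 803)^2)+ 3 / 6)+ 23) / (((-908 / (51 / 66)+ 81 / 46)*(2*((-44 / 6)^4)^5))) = -13574703701775987 / 1294489936410501504475264070975488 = -0.00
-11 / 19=-0.58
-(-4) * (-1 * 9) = -36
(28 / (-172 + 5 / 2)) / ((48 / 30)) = -35 / 339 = -0.10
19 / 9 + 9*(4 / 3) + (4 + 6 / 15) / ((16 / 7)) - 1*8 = 8.04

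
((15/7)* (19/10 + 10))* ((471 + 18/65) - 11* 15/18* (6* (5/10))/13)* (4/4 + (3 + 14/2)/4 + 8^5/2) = 20389596255/104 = 196053810.14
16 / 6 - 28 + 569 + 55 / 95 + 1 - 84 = 26291 / 57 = 461.25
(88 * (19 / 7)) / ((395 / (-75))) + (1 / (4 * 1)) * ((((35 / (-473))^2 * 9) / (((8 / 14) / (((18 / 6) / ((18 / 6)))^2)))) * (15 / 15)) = -89735295345 / 1979554192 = -45.33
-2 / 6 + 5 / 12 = 1 / 12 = 0.08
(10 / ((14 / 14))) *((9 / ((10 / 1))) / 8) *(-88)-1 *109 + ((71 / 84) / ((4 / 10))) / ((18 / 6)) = -104477 / 504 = -207.30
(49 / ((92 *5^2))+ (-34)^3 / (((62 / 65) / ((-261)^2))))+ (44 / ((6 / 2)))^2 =-1801239403635529 / 641700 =-2806980526.16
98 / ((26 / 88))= 4312 / 13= 331.69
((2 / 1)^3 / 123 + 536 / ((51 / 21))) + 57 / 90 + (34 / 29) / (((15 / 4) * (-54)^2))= 221.40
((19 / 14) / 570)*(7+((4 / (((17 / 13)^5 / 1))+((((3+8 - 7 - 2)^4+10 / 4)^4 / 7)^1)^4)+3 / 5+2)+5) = 87587513269923233376130621382741 / 469176220365619200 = 186683615810000.17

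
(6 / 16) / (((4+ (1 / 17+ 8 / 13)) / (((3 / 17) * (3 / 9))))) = 39 / 8264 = 0.00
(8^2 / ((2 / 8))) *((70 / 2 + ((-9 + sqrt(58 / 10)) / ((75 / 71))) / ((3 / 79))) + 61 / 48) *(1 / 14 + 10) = -84865832 / 175 + 33743744 *sqrt(145) / 2625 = -330155.81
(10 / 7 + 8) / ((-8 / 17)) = -561 / 28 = -20.04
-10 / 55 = -2 / 11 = -0.18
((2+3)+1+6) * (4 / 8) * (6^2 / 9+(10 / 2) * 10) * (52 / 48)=351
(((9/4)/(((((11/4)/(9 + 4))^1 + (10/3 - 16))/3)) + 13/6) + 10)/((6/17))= 2303857/69948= 32.94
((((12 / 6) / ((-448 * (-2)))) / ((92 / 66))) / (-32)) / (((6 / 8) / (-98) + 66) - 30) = -77 / 55382528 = -0.00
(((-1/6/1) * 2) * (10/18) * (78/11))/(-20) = 13/198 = 0.07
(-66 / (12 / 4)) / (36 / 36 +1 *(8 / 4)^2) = -22 / 5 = -4.40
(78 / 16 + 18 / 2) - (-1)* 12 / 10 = 603 / 40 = 15.08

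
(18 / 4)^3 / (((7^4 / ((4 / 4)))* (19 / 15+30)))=0.00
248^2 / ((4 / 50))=768800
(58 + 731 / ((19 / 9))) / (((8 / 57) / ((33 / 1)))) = 760419 / 8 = 95052.38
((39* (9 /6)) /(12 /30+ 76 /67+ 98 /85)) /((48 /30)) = 3331575 /244864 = 13.61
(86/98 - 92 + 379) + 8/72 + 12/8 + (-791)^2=552105971/882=625970.49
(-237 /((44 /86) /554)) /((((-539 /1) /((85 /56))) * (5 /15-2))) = -143968257 /332024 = -433.61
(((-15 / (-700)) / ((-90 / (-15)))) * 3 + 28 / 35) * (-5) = -227 / 56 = -4.05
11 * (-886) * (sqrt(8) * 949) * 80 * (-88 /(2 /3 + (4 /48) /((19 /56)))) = 142746933120 * sqrt(2) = 201874648805.47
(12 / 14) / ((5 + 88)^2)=2 / 20181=0.00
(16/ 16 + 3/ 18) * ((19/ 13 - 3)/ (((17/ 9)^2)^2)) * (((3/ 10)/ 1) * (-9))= 413343/ 1085773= 0.38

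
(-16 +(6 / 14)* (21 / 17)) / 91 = -263 / 1547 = -0.17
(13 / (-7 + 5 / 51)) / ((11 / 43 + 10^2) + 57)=-9503 / 793408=-0.01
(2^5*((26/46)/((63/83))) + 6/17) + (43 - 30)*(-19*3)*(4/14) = -4619488/24633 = -187.53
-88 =-88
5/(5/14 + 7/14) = 35/6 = 5.83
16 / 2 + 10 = 18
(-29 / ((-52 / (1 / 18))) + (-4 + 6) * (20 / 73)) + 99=6804029 / 68328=99.58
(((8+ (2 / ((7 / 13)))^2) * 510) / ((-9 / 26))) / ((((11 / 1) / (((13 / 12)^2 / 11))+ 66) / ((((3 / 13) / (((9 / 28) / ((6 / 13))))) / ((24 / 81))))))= -212.38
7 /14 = 1 /2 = 0.50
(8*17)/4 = 34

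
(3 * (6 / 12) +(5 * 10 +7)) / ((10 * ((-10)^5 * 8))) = -117 / 16000000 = -0.00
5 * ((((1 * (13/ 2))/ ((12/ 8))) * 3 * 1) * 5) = 325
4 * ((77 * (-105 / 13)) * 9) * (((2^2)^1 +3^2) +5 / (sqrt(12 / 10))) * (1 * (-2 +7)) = -1455300 - 1212750 * sqrt(30) / 13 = -1966261.95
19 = 19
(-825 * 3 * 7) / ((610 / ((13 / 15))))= -3003 / 122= -24.61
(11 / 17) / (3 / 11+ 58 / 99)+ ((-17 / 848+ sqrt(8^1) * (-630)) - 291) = -1260 * sqrt(2) - 355680853 / 1225360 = -2072.18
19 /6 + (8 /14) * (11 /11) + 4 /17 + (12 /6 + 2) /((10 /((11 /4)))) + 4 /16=38009 /7140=5.32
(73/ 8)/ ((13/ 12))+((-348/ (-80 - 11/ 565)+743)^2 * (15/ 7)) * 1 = 529427799166083/ 442347542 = 1196859.37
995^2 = 990025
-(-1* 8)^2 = -64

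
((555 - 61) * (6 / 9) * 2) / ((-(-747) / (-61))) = -120536 / 2241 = -53.79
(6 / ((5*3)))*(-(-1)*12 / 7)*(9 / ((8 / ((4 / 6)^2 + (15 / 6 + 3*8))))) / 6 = 97 / 28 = 3.46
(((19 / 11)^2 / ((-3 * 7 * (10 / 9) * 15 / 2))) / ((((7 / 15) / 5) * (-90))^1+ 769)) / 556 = -361 / 8954771980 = -0.00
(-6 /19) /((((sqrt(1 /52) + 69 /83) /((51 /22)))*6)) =-0.13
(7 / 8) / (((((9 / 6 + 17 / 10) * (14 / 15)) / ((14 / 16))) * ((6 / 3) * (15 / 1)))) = 0.01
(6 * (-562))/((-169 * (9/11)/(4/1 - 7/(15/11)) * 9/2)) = -6.14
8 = 8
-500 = -500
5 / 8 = 0.62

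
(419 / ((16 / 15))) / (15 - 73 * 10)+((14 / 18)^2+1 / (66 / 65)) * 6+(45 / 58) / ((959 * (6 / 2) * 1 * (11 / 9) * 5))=15444219391 / 1718052336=8.99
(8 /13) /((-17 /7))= -56 /221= -0.25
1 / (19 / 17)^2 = 289 / 361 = 0.80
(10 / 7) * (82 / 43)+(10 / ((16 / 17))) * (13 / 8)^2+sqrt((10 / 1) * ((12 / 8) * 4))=2 * sqrt(15)+4743705 / 154112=38.53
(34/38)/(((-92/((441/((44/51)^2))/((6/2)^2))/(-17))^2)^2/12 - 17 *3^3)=-0.00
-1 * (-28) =28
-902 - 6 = -908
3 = 3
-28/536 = -7/134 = -0.05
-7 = -7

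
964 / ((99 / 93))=29884 / 33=905.58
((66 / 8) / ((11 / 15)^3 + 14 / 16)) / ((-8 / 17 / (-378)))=357847875 / 68546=5220.55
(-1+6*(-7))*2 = -86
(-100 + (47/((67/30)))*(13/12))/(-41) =10345/5494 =1.88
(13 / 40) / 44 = 13 / 1760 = 0.01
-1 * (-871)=871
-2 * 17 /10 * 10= -34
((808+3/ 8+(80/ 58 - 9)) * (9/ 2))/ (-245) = -334395/ 22736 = -14.71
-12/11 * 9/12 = -9/11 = -0.82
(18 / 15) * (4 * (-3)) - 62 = -382 / 5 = -76.40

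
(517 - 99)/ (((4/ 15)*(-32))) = -3135/ 64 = -48.98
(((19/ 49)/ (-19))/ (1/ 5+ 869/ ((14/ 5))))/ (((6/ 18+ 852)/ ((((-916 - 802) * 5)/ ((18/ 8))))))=343600/ 1167319083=0.00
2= 2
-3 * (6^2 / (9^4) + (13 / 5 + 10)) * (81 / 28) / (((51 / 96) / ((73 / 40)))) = -3354131 / 8925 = -375.81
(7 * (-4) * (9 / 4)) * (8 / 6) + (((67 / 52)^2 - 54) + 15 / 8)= -363593 / 2704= -134.46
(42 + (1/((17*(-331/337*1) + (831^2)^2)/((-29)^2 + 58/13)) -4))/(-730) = -79389112133086867/1525106627748671500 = -0.05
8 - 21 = -13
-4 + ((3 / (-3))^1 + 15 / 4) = -5 / 4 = -1.25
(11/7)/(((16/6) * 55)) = 3/280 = 0.01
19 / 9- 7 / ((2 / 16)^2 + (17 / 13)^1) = -10499 / 3303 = -3.18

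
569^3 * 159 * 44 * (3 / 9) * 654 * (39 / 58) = 5478702330779964 / 29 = 188920770026895.31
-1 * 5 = -5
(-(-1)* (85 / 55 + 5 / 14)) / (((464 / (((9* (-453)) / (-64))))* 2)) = 0.13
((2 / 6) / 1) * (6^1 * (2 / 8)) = 1 / 2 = 0.50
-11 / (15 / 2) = -22 / 15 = -1.47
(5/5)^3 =1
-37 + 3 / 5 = -182 / 5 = -36.40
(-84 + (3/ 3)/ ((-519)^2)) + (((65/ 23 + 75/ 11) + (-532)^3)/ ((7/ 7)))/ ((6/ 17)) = -29072867061957947/ 68148333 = -426611566.01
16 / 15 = 1.07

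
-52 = -52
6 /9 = 2 /3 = 0.67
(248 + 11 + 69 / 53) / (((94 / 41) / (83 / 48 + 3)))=32099843 / 59784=536.93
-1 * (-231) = 231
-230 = -230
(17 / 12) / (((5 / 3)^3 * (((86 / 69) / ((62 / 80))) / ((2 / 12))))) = 0.03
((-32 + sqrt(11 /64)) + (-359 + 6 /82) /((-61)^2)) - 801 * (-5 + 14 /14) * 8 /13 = sqrt(11) /8 + 3846786868 /1983293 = 1940.01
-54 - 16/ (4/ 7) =-82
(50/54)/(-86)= -25/2322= -0.01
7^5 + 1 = 16808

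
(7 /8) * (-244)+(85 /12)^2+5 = -158.33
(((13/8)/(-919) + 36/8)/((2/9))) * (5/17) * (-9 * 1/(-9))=1488195/249968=5.95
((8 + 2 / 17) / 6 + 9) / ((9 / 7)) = 1232 / 153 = 8.05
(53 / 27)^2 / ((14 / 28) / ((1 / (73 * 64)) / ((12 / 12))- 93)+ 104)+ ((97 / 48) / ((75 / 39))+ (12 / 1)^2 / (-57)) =-45012758782859 / 31292971477200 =-1.44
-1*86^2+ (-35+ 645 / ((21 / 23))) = -47072 / 7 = -6724.57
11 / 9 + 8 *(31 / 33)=865 / 99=8.74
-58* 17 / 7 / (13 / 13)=-986 / 7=-140.86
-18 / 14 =-9 / 7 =-1.29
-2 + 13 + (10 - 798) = -777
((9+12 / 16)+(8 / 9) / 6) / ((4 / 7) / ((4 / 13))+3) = 7483 / 3672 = 2.04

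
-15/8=-1.88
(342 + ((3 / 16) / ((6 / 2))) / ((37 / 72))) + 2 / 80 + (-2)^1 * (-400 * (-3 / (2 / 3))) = -4821623 / 1480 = -3257.85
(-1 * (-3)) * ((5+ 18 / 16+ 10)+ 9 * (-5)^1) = -693 / 8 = -86.62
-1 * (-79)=79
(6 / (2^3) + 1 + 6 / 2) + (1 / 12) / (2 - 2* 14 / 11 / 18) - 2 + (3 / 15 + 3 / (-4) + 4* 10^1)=155461 / 3680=42.24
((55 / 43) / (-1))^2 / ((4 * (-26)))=-3025 / 192296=-0.02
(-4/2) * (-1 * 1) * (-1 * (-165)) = 330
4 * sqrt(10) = 12.65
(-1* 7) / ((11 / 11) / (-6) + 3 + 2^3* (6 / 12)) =-42 / 41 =-1.02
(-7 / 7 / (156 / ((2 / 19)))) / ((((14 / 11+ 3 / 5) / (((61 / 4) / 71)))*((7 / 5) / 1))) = -16775 / 303460248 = -0.00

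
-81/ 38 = -2.13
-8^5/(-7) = 32768/7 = 4681.14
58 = 58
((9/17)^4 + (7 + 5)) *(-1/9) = -336271/250563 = -1.34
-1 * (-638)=638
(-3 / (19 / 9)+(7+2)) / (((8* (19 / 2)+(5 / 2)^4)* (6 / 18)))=6912 / 34979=0.20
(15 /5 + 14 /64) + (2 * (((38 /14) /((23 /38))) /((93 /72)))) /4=791321 /159712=4.95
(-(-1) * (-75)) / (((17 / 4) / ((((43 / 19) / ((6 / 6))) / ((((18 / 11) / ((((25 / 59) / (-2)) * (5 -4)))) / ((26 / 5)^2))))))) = 7993700 / 57171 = 139.82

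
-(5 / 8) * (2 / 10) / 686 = -0.00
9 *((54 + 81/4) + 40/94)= 126351/188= 672.08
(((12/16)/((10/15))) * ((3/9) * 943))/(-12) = -943/32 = -29.47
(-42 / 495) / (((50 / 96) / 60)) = -2688 / 275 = -9.77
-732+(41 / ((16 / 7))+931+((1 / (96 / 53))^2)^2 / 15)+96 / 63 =1948323531607 / 8918138880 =218.47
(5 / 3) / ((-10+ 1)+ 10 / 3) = -5 / 17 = -0.29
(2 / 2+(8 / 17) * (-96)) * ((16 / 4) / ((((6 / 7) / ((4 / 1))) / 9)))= -126168 / 17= -7421.65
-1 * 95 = -95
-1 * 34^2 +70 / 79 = -91254 / 79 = -1155.11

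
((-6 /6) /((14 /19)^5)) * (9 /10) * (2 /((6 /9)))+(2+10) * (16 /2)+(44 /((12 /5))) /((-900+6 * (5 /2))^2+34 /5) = 5280429269219059 /63186128940480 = 83.57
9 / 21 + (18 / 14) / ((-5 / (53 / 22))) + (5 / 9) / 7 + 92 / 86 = 285541 / 297990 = 0.96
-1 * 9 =-9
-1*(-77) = 77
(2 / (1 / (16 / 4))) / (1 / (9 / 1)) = 72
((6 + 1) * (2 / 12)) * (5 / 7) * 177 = 295 / 2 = 147.50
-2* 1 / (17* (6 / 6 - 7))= 1 / 51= 0.02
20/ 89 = 0.22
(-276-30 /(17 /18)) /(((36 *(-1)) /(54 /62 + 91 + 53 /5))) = 6924988 /7905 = 876.03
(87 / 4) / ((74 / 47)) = 13.81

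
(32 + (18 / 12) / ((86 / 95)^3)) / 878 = 43279709 / 1116914336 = 0.04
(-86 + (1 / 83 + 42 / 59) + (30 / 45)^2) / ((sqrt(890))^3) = -0.00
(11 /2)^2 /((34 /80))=1210 /17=71.18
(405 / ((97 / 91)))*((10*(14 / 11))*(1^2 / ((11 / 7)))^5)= 86719077900 / 171841417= 504.65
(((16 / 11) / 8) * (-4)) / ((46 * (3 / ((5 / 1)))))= -20 / 759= -0.03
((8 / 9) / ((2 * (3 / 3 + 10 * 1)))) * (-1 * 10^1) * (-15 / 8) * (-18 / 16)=-75 / 88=-0.85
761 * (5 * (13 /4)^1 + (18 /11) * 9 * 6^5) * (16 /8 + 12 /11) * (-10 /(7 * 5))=-65196826531 /847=-76973821.17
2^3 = 8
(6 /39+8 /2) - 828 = -10710 /13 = -823.85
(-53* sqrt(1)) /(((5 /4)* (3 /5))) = -212 /3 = -70.67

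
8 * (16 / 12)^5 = 8192 / 243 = 33.71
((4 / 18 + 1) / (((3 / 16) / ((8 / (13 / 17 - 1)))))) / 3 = -5984 / 81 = -73.88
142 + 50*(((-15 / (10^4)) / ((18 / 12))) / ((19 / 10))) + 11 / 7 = 38183 / 266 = 143.55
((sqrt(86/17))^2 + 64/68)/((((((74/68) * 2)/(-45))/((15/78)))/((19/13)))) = -218025/6253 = -34.87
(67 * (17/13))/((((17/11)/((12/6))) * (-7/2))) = -2948/91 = -32.40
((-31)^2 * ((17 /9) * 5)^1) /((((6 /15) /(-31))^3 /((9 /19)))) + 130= -304184709615 /152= -2001215194.84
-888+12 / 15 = -4436 / 5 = -887.20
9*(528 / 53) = 4752 / 53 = 89.66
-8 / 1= -8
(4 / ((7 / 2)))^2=64 / 49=1.31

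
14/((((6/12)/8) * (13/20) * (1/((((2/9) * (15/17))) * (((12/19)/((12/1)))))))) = 44800/12597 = 3.56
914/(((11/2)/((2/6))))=1828/33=55.39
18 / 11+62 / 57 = 1708 / 627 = 2.72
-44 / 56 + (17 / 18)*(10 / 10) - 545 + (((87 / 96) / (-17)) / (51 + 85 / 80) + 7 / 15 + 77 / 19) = -13084088837 / 24215310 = -540.32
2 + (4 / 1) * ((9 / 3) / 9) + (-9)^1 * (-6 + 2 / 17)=2870 / 51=56.27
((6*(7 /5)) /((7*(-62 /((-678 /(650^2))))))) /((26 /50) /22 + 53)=3729 /6366039875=0.00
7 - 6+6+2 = 9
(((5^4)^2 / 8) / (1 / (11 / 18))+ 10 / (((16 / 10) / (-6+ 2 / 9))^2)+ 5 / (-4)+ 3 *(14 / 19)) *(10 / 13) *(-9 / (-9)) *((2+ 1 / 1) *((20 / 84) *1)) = 2635715275 / 160056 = 16467.46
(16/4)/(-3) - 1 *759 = -760.33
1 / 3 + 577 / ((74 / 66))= 57160 / 111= 514.95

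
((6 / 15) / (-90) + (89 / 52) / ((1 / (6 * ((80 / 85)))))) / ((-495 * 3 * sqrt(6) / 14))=-3362653 * sqrt(6) / 221524875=-0.04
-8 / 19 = -0.42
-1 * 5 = -5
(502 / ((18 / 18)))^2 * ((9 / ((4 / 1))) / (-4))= -567009 / 4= -141752.25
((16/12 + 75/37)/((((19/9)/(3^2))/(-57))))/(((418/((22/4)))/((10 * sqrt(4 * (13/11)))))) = -233.61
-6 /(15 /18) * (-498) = 17928 /5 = 3585.60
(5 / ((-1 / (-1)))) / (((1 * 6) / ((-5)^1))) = -25 / 6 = -4.17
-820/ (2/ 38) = -15580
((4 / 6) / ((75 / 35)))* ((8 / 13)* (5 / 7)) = 16 / 117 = 0.14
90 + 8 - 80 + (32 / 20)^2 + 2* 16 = 1314 / 25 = 52.56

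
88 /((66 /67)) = 268 /3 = 89.33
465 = 465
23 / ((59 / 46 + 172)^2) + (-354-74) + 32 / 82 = -1113925901024 / 2605010481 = -427.61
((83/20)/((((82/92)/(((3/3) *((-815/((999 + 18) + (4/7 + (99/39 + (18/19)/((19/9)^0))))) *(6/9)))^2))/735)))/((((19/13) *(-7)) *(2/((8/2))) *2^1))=-18155111638115725/191674922497536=-94.72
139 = 139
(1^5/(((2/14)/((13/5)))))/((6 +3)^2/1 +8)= 91/445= 0.20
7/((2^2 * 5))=7/20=0.35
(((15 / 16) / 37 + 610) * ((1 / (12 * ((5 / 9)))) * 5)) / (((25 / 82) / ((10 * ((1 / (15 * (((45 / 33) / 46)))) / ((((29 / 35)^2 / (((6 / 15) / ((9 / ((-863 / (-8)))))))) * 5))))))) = 31681871644577 / 672127200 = 47136.72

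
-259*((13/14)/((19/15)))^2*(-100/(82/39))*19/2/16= 3930.61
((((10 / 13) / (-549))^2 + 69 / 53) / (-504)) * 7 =-0.02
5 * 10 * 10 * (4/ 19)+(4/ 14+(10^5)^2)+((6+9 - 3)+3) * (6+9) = 1330000043963/ 133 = 10000000330.55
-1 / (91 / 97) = -97 / 91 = -1.07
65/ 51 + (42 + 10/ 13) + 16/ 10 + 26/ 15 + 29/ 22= 710269/ 14586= 48.70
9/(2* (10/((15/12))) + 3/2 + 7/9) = 162/329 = 0.49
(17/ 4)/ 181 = 0.02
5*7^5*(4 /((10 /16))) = 537824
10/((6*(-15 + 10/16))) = -8/69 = -0.12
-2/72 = -1/36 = -0.03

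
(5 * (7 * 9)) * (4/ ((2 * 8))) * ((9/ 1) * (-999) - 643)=-1517355/ 2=-758677.50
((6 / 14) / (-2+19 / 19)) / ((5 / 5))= -3 / 7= -0.43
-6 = -6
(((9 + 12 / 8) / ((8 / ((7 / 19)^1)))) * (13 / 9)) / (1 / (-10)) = -3185 / 456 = -6.98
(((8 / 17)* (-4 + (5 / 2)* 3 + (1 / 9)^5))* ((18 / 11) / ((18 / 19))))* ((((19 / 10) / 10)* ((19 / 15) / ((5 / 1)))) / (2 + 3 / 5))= 567026671 / 10766108925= 0.05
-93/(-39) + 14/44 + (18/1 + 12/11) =6233/286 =21.79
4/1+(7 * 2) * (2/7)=8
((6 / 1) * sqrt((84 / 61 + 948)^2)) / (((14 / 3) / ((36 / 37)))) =18763488 / 15799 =1187.64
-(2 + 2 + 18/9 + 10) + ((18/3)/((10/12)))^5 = 60416176/3125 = 19333.18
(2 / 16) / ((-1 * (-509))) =1 / 4072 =0.00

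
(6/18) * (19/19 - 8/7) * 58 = -58/21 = -2.76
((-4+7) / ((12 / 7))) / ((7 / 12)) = 3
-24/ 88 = -3/ 11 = -0.27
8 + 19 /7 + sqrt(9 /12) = sqrt(3) /2 + 75 /7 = 11.58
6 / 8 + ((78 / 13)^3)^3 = 40310787 / 4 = 10077696.75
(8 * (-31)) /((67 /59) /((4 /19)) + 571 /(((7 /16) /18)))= -409696 /38818639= -0.01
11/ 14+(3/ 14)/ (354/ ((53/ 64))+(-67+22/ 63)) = 6631304/ 8433467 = 0.79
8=8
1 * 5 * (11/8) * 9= 495/8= 61.88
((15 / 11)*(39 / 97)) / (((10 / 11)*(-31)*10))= -117 / 60140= -0.00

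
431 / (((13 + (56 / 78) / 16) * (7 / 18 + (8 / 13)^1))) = 15733224 / 478225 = 32.90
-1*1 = -1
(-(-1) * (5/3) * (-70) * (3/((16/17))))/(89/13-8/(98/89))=1895075/2136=887.21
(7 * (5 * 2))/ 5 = 14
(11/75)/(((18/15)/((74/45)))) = 407/2025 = 0.20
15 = 15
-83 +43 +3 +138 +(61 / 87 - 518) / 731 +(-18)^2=26983720 / 63597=424.29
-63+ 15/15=-62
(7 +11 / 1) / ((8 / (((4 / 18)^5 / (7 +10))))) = 8 / 111537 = 0.00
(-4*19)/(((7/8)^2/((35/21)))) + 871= 103717/147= 705.56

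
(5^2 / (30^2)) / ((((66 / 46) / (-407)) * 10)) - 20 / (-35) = -1637 / 7560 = -0.22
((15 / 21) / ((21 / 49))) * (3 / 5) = 1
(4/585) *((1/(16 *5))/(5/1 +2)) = 1/81900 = 0.00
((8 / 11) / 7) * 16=128 / 77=1.66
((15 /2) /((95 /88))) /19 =132 /361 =0.37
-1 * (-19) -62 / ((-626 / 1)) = 5978 / 313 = 19.10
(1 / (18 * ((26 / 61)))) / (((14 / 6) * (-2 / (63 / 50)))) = -183 / 5200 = -0.04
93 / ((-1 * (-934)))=93 / 934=0.10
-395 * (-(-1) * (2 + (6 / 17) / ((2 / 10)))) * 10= -252800 / 17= -14870.59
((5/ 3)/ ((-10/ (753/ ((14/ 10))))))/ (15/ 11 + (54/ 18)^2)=-8.65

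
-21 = -21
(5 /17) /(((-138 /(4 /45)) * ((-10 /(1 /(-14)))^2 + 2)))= -1 /103469157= -0.00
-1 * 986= -986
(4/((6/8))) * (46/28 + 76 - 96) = -97.90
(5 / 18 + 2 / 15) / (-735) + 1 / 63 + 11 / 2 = 182419 / 33075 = 5.52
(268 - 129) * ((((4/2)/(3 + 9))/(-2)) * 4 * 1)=-139/3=-46.33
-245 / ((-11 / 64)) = 15680 / 11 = 1425.45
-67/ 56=-1.20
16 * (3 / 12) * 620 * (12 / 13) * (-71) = -2112960 / 13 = -162535.38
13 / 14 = 0.93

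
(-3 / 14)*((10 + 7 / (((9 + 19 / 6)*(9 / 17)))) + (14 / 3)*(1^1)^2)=-1725 / 511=-3.38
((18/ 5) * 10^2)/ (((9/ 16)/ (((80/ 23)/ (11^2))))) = 51200/ 2783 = 18.40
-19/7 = -2.71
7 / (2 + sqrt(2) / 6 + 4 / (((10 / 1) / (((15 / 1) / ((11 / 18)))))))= 180180 / 304079 - 2541 * sqrt(2) / 304079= 0.58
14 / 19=0.74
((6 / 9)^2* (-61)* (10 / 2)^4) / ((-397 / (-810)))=-13725000 / 397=-34571.79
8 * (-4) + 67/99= -31.32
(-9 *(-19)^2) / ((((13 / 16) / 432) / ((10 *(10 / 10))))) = -224570880 / 13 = -17274683.08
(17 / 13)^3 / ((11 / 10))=49130 / 24167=2.03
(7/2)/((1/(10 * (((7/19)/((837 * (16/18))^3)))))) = 245/7824784896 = 0.00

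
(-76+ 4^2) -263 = -323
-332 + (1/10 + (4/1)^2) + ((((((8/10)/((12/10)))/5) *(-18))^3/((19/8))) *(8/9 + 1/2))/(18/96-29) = -5529021/17518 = -315.62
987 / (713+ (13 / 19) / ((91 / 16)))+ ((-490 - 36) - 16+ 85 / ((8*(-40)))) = -1094398127 / 2023360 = -540.88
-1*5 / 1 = -5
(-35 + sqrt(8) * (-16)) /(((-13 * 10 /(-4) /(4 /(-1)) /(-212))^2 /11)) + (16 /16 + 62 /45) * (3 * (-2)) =-1012498432 * sqrt(2) /4225 - 664488262 /2535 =-601034.19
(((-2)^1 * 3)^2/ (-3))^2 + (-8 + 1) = 137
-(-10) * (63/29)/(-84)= -15/58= -0.26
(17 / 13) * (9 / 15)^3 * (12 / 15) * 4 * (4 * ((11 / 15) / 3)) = 35904 / 40625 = 0.88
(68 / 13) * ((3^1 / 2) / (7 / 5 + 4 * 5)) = 510 / 1391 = 0.37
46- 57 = -11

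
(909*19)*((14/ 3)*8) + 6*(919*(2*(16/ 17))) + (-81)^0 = 11137793/ 17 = 655164.29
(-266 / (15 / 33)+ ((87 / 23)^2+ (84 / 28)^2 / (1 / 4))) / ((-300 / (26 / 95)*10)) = 18392257 / 376912500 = 0.05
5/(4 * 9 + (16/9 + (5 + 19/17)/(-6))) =765/5624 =0.14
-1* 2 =-2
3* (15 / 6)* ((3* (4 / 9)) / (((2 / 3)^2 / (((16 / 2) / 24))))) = 15 / 2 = 7.50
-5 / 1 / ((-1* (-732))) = -5 / 732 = -0.01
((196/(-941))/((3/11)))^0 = 1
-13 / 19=-0.68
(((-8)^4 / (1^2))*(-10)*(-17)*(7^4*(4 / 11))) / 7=955351040 / 11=86850094.55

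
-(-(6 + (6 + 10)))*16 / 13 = 352 / 13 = 27.08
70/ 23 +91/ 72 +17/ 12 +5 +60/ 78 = 247427/ 21528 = 11.49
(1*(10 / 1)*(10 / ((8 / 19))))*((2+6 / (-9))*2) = 1900 / 3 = 633.33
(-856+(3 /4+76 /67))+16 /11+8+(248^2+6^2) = 178929859 /2948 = 60695.34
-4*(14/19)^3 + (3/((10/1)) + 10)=596717/68590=8.70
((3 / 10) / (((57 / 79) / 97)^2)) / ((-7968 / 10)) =-58721569 / 8629344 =-6.80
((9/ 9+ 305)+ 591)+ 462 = 1359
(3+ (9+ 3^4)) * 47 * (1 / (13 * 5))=4371 / 65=67.25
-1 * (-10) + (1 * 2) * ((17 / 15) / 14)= 1067 / 105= 10.16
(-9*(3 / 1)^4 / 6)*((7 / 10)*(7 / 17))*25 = -59535 / 68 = -875.51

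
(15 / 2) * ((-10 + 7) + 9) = 45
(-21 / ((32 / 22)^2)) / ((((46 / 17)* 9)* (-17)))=847 / 35328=0.02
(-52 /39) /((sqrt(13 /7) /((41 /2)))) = -82*sqrt(91) /39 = -20.06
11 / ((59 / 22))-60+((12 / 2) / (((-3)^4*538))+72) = 6899909 / 428517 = 16.10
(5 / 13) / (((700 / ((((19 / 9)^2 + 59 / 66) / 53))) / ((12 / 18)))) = 0.00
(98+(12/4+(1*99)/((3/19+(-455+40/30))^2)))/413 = 6135526741/25088717500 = 0.24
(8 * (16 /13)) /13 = 0.76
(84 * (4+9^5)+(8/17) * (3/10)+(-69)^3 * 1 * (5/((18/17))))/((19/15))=1738671417/646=2691441.82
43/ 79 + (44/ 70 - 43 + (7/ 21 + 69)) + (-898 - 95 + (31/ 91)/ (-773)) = -80480176514/ 83356455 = -965.49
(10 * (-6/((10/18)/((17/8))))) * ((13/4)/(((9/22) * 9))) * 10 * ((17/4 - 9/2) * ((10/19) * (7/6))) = 310.98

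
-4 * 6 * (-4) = 96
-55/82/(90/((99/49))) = -121/8036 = -0.02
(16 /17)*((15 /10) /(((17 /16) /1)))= 384 /289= 1.33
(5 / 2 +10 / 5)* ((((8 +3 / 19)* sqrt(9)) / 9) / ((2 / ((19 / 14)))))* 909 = 422685 / 56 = 7547.95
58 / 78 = 0.74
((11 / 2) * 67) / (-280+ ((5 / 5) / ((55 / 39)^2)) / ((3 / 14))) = -1.33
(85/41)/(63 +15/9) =255/7954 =0.03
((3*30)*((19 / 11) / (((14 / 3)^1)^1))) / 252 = 285 / 2156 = 0.13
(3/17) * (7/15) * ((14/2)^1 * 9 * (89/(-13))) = -39249/1105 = -35.52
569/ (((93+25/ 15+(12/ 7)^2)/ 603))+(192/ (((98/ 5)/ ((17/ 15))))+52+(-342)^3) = -28120750988039/ 703052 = -39998109.65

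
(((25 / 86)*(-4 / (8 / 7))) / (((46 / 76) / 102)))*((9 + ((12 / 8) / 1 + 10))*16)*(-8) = 444964800 / 989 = 449913.85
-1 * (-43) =43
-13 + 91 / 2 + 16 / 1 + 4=105 / 2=52.50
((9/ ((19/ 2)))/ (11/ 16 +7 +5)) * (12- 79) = -19296/ 3857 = -5.00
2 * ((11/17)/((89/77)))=1.12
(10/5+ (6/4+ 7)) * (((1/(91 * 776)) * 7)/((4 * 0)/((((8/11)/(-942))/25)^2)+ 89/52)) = 21/34532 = 0.00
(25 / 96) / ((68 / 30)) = 125 / 1088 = 0.11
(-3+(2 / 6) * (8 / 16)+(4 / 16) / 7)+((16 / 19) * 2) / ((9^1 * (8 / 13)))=-11939 / 4788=-2.49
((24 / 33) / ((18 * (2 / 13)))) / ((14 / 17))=221 / 693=0.32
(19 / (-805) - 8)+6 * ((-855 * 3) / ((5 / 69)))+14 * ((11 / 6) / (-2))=-1025905799 / 4830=-212402.86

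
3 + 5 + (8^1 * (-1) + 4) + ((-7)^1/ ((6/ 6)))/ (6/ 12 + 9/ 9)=-2/ 3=-0.67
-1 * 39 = -39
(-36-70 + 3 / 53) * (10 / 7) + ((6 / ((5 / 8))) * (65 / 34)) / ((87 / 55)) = -25559830 / 182903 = -139.75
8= 8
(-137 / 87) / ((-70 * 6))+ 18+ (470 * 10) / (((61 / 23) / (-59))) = -233008336723 / 2228940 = -104537.73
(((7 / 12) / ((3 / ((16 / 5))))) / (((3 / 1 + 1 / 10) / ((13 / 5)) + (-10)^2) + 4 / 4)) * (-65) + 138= 3290530 / 23913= 137.60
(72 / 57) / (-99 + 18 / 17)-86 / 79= -917614 / 833055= -1.10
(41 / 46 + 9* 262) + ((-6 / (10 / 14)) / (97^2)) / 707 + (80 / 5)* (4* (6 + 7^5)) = 235705050990369 / 218571070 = 1078390.89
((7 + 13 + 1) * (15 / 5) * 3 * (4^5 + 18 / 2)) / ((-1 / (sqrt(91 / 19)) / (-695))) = 135689715 * sqrt(1729) / 19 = 296955125.70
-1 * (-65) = 65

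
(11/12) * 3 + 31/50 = 337/100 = 3.37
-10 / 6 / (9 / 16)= -80 / 27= -2.96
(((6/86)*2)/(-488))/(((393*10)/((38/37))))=-19/254273620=-0.00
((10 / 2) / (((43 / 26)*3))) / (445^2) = 26 / 5109045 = 0.00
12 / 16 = 3 / 4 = 0.75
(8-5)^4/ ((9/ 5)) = 45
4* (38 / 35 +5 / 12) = 631 / 105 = 6.01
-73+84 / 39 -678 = -9735 / 13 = -748.85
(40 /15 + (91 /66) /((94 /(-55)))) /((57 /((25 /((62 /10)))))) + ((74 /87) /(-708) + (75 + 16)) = 51797351507 /568387356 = 91.13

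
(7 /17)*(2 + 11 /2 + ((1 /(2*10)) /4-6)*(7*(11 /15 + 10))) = -3715831 /20400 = -182.15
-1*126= -126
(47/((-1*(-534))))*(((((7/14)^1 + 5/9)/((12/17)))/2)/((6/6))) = 15181/230688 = 0.07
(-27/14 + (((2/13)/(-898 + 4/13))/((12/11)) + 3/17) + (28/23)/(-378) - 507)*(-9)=292500934231/63881580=4578.80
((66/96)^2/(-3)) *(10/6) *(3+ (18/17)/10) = -1331/1632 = -0.82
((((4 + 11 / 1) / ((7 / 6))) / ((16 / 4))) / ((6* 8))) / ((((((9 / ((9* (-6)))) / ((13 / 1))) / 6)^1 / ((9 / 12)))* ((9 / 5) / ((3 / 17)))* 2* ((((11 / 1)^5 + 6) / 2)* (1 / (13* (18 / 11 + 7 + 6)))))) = -15525 / 5702752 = -0.00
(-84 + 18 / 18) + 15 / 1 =-68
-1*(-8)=8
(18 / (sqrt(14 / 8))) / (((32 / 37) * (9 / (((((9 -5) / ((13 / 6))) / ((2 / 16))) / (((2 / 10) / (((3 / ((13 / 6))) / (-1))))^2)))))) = 7192800 * sqrt(7) / 15379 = 1237.43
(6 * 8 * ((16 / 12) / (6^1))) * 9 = 96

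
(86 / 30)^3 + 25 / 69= 1856786 / 77625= 23.92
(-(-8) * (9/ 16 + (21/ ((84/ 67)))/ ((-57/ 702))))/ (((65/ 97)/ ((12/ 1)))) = -36398862/ 1235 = -29472.76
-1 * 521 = -521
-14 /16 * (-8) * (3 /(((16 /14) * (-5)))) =-147 /40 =-3.68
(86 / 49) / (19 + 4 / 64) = 1376 / 14945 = 0.09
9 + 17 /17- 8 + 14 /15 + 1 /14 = 631 /210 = 3.00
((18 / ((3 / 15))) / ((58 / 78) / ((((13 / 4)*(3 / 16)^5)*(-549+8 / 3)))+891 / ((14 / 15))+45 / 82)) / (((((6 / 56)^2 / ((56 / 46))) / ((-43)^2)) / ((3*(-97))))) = -570424054693044071520 / 105898490620861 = -5386517.33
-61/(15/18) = -73.20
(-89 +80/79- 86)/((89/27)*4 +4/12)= -74223/5767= -12.87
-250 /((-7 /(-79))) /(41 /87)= -1718250 /287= -5986.93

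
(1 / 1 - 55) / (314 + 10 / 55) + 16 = 1013 / 64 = 15.83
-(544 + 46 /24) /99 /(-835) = 6551 /991980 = 0.01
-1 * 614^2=-376996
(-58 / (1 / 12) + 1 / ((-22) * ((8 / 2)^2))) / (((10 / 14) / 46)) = -44822.58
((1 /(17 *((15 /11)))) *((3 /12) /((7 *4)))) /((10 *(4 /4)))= 11 /285600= 0.00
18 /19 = 0.95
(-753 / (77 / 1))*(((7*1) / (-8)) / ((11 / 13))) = 9789 / 968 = 10.11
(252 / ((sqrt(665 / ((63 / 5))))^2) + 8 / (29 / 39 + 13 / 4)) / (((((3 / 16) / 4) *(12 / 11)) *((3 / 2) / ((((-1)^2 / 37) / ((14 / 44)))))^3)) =0.02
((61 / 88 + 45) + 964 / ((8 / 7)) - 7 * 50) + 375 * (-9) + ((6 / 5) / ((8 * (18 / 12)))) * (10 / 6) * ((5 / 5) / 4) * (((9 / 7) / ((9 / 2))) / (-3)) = -15721735 / 5544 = -2835.81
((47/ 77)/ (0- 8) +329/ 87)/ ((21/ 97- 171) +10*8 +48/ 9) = -19261775/ 444206224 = -0.04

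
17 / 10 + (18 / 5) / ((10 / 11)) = 5.66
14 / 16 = 7 / 8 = 0.88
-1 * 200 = -200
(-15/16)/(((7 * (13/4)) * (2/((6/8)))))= -45/2912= -0.02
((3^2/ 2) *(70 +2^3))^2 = 123201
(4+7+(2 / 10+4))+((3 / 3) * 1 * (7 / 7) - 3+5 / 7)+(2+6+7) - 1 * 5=837 / 35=23.91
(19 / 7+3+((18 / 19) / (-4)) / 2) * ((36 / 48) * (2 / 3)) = 2977 / 1064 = 2.80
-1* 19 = -19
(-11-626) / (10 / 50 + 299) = -3185 / 1496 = -2.13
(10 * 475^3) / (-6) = -535859375 / 3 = -178619791.67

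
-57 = -57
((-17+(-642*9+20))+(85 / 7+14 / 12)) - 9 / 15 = -1210081 / 210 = -5762.29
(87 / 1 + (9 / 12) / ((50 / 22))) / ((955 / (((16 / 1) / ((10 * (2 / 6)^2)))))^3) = 814893696 / 2721824609375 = 0.00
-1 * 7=-7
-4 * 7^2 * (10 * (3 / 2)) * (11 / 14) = -2310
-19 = -19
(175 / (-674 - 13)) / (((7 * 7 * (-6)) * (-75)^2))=1 / 6492150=0.00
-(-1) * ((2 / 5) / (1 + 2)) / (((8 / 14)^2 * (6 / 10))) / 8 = 0.09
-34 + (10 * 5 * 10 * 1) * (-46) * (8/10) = -18434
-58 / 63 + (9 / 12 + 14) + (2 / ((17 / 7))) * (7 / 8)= 15583 / 1071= 14.55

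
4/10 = 2/5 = 0.40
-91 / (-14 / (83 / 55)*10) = 1079 / 1100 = 0.98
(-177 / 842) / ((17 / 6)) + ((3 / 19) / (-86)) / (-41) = -35552343 / 479476058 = -0.07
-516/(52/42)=-5418/13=-416.77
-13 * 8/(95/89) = -9256/95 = -97.43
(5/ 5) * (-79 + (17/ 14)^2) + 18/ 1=-11667/ 196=-59.53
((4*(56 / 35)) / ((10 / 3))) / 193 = 48 / 4825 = 0.01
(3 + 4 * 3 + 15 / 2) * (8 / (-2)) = -90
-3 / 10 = -0.30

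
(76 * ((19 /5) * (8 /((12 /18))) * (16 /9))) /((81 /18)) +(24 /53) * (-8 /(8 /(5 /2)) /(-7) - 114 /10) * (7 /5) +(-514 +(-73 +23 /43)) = 775.66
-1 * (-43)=43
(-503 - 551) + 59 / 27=-28399 / 27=-1051.81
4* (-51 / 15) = -68 / 5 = -13.60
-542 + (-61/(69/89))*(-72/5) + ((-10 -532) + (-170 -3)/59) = 312629/6785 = 46.08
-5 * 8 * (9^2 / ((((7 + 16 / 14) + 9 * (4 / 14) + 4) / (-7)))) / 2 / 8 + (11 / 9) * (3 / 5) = 299941 / 3090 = 97.07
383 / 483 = 0.79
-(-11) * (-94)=-1034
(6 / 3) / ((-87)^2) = 0.00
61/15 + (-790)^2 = 9361561/15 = 624104.07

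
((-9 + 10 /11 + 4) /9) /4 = -0.11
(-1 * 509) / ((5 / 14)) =-7126 / 5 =-1425.20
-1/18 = -0.06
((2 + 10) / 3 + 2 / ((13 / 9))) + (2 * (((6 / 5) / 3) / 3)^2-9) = -10471 / 2925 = -3.58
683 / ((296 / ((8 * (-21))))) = -14343 / 37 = -387.65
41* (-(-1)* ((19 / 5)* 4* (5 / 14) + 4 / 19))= 30750 / 133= 231.20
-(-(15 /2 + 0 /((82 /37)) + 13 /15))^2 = -70.00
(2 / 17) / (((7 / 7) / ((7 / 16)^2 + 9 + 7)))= 4145 / 2176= 1.90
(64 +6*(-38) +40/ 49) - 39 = -9907/ 49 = -202.18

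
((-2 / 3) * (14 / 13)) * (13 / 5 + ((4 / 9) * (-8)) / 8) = -2716 / 1755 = -1.55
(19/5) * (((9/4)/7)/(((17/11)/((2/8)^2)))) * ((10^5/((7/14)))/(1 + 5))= 1646.53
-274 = -274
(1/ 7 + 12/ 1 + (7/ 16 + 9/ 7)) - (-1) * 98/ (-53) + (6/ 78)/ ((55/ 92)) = 51549207/ 4244240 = 12.15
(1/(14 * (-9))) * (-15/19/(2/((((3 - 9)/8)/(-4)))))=5/8512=0.00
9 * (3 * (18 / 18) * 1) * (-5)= -135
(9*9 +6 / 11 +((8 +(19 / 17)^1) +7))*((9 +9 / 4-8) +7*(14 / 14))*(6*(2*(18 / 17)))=40434282 / 3179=12719.18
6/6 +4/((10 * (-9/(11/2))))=34/45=0.76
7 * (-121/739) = -847/739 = -1.15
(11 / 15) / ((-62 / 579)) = -2123 / 310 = -6.85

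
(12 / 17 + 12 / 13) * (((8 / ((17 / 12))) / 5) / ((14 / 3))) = 10368 / 26299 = 0.39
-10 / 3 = -3.33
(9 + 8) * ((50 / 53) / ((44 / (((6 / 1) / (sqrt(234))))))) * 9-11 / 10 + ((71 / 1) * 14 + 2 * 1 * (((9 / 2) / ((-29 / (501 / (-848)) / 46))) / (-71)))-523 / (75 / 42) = 3825 * sqrt(26) / 15158 + 15275623833 / 21825400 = 701.19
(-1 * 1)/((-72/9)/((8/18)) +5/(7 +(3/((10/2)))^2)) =184/3187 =0.06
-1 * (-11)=11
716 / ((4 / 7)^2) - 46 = 8587 / 4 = 2146.75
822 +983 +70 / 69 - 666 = 1140.01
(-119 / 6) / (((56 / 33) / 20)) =-935 / 4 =-233.75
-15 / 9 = -1.67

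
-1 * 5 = -5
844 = 844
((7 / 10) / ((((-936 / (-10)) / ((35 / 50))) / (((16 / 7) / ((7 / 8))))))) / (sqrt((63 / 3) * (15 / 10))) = 8 * sqrt(14) / 12285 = 0.00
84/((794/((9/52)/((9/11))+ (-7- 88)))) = -103509/10322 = -10.03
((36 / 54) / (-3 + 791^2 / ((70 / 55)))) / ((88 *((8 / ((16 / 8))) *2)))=1 / 519133296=0.00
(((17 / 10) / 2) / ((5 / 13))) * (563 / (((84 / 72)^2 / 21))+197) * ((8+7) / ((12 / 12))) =41227329 / 140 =294480.92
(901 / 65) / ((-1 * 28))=-0.50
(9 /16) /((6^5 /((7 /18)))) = 7 /248832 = 0.00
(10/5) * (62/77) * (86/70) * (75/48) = 6665/2156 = 3.09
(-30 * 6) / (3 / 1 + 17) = -9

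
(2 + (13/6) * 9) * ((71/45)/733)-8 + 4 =-260827/65970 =-3.95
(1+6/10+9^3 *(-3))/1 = -10927/5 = -2185.40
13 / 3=4.33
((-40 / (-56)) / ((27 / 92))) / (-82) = -230 / 7749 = -0.03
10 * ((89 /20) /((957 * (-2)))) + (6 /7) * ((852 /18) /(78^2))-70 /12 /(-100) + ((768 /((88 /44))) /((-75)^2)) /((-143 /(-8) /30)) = 530943059 /3396393000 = 0.16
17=17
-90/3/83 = -30/83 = -0.36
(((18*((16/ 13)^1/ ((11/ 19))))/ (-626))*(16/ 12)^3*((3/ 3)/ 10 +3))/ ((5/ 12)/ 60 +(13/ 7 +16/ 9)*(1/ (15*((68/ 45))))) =-1722556416/ 641620265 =-2.68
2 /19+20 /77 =534 /1463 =0.37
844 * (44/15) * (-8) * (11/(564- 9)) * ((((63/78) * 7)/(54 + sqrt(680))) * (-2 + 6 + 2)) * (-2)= 4323521664/6721975- 160130432 * sqrt(170)/6721975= 332.59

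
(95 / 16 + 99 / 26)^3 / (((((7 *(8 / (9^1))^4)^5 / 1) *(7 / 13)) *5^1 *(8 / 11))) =1113792066301607230599920804913 / 3755732253759564814683775959040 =0.30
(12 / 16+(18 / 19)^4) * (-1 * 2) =-810867 / 260642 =-3.11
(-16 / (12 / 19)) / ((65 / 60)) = -304 / 13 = -23.38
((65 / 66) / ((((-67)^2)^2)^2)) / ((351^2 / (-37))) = -185 / 253988023093482925962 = -0.00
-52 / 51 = -1.02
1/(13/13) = 1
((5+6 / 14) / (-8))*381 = -7239 / 28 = -258.54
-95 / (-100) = 19 / 20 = 0.95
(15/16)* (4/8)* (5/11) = 75/352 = 0.21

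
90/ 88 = 45/ 44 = 1.02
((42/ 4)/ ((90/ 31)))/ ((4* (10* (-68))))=-217/ 163200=-0.00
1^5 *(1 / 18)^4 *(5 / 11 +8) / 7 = 31 / 2694384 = 0.00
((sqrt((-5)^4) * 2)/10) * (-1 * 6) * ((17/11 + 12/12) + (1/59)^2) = -2924370/38291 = -76.37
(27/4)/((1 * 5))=27/20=1.35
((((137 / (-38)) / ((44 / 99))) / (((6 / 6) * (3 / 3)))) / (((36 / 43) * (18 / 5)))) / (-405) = 5891 / 886464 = 0.01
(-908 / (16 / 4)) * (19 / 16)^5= -562074473 / 1048576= -536.04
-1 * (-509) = 509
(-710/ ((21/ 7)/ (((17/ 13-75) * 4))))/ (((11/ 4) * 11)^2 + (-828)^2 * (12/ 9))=43531520/ 570976887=0.08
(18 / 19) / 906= 3 / 2869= 0.00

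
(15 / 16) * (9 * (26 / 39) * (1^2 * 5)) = 225 / 8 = 28.12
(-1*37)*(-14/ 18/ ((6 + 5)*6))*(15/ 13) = 1295/ 2574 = 0.50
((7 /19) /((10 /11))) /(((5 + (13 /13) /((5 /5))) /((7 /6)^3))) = 26411 /246240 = 0.11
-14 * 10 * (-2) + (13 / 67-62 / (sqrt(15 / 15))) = 14619 / 67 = 218.19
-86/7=-12.29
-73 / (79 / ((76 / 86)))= -2774 / 3397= -0.82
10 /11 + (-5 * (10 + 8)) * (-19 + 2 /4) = 18325 /11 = 1665.91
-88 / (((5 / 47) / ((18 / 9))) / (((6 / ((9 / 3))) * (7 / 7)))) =-16544 / 5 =-3308.80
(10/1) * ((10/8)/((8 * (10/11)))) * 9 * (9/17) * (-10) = -22275/272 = -81.89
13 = 13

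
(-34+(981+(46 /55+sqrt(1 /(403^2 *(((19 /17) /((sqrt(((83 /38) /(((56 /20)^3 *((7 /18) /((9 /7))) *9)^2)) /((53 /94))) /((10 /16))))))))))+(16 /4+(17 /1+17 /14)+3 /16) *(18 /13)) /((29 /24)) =360 *sqrt(238) *53^(3 /4) *74119^(1 /4) /4036701487+9044613 /11165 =810.09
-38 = -38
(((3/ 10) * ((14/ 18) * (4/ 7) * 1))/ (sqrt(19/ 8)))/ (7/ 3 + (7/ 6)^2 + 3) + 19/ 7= 48 * sqrt(38)/ 22895 + 19/ 7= 2.73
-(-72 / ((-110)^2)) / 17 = 0.00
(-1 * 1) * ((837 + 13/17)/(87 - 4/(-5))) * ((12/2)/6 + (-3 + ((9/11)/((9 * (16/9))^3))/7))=22458743875/1176885248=19.08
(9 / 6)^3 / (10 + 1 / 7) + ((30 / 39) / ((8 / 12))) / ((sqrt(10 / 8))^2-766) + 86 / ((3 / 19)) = 36930675553 / 67762968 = 545.00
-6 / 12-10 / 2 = -11 / 2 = -5.50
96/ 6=16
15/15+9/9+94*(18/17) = 1726/17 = 101.53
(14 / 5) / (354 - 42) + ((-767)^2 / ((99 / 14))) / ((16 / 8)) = 41596.20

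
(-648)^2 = 419904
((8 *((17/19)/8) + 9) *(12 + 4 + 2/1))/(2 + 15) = 3384/323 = 10.48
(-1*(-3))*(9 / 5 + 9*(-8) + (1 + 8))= -918 / 5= -183.60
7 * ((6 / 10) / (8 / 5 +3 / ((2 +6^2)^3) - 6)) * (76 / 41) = -87575712 / 49493929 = -1.77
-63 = -63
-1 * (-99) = 99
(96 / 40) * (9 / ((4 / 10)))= 54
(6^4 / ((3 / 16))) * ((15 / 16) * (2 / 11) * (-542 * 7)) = -4470021.82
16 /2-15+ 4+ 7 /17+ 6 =58 /17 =3.41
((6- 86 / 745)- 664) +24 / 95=-9312048 / 14155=-657.86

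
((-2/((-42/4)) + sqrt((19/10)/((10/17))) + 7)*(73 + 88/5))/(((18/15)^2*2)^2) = 3775*sqrt(323)/3456 + 2850125/36288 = 98.17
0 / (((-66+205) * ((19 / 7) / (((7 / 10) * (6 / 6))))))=0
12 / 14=6 / 7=0.86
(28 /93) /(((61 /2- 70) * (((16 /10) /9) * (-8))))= 105 /19592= 0.01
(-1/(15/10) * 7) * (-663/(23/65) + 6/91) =8743.61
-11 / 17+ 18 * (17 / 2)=152.35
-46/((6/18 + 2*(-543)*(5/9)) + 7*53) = 23/116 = 0.20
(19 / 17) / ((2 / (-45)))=-855 / 34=-25.15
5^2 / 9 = 25 / 9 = 2.78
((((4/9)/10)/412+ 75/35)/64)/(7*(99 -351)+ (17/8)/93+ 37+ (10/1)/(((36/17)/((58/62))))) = -4310767/221765353040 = -0.00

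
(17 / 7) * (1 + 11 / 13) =408 / 91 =4.48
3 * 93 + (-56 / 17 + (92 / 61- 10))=267.21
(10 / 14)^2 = 0.51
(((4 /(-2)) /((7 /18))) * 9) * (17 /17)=-324 /7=-46.29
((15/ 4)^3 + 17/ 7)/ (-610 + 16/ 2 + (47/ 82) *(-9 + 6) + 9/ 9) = -1013233/ 11070752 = -0.09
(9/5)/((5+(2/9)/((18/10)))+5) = 0.18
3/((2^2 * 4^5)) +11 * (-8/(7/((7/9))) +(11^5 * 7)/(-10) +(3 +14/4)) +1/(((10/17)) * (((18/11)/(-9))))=-228564233081/184320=-1240040.33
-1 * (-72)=72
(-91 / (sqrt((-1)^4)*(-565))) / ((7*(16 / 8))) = 0.01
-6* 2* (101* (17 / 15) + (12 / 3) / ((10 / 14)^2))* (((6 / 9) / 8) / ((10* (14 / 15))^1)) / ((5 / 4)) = -9173 / 875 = -10.48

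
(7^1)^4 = 2401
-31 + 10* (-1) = -41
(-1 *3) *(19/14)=-57/14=-4.07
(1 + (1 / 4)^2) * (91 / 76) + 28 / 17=60347 / 20672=2.92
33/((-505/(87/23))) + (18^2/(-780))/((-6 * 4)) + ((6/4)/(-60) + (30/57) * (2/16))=-2169847/11475620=-0.19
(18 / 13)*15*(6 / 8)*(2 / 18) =45 / 26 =1.73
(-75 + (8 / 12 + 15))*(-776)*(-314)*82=-3556519744 / 3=-1185506581.33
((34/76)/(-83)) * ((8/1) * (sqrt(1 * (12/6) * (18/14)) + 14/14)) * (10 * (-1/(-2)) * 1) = -1020 * sqrt(14)/11039- 340/1577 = -0.56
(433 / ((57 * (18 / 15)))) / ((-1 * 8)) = -2165 / 2736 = -0.79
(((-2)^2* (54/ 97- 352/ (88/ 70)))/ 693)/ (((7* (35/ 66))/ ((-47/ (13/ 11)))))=112110416/ 6487845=17.28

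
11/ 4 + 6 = 35/ 4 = 8.75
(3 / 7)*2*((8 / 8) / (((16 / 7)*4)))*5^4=1875 / 32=58.59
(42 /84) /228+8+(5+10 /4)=7069 /456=15.50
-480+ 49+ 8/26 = -5599/13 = -430.69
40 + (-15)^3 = -3335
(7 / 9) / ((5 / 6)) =14 / 15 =0.93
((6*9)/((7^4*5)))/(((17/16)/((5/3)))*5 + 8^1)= 864/2148895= 0.00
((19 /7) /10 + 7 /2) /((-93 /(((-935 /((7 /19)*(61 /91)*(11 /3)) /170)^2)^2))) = -3316389390171 /60090949940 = -55.19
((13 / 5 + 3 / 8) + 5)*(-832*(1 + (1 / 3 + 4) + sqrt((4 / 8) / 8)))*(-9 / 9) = 555698 / 15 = 37046.53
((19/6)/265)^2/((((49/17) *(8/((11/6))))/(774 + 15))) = 17754341/1982030400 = 0.01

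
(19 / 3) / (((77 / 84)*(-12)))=-19 / 33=-0.58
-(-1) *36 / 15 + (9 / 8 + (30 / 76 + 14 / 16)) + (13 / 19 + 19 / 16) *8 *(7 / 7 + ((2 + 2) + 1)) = 17981 / 190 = 94.64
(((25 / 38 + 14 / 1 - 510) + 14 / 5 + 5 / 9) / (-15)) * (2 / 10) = 841297 / 128250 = 6.56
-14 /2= -7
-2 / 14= -1 / 7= -0.14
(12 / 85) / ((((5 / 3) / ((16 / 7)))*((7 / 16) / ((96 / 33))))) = 294912 / 229075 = 1.29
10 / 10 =1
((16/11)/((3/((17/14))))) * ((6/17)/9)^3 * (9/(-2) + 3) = -32/600831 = -0.00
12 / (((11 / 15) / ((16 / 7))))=2880 / 77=37.40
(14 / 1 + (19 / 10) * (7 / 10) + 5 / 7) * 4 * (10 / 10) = 11231 / 175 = 64.18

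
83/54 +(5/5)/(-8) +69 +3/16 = 30499/432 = 70.60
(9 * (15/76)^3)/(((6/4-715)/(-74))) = 1123875/156604688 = 0.01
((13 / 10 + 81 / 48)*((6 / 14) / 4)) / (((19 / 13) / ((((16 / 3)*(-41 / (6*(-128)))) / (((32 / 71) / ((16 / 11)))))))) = 9044477 / 44943360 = 0.20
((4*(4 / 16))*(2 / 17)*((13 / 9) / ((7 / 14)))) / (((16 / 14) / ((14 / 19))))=637 / 2907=0.22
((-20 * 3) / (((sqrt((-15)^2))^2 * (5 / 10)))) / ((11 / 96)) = -256 / 55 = -4.65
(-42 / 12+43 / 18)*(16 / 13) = -1.37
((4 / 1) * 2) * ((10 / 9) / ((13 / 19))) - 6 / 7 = 9938 / 819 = 12.13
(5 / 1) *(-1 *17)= -85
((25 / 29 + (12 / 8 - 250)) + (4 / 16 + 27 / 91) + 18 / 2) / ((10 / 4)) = -2513291 / 26390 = -95.24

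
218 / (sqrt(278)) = 109 * sqrt(278) / 139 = 13.07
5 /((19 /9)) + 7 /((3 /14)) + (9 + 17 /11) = 45.58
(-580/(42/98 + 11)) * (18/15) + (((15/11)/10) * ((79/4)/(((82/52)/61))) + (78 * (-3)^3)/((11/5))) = -8244213/9020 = -913.99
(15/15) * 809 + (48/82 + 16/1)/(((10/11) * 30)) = 809.61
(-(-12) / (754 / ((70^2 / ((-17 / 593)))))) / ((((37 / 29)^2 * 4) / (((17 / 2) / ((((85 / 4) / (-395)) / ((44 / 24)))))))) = 36613272850 / 302549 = 121016.01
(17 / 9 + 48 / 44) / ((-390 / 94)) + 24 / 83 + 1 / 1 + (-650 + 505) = -46284167 / 320463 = -144.43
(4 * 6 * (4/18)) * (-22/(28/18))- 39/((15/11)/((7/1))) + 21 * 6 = -5237/35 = -149.63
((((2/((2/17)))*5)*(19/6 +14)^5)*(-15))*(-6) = 4926914815775/432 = 11404895406.89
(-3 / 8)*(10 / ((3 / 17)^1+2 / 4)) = -255 / 46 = -5.54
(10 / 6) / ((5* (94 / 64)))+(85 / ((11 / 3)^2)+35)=708872 / 17061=41.55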